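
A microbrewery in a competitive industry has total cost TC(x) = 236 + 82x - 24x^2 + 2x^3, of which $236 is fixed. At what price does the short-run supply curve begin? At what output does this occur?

Short-run supply begins at min AVC. From VC = 82x - 24x^2 + 2x^3, AVC = 82 - 24x + 2x^2.
dAVC/dx = -24 + 4x = 0 gives x = 6. min AVC = 82 - 24·6 + 2·6^2 = 10.
The firm shuts down for any P below $10.

$10 per unit, at x = 6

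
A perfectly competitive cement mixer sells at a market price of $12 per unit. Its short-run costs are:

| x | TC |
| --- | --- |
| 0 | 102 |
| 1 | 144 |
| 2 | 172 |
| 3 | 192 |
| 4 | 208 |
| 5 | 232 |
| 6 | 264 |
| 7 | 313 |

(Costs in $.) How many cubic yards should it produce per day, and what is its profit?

Tabulate TR − TC: x=0: -102; x=1: -132; x=2: -148; x=3: -156; x=4: -160; x=5: -172; x=6: -192; x=7: -229.
Profit is highest at x = 0. Equivalently, the lowest AVC in the table is 130/5 ≈ $26 at x = 5, and P = $12 falls below it — price never covers variable cost, so the firm shuts down and loses only its fixed cost.

x = 0 (shut down); profit = -$102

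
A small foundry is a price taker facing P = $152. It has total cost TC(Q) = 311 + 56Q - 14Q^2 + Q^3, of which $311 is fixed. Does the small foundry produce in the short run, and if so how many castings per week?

Strip out fixed cost: VC = 56Q - 14Q^2 + Q^3. Then AVC = 56 - 14Q + Q^2 and MC = 56 - 28Q + 3Q^2.
The AVC parabola has its vertex at Q = 14/2 = 7, where AVC = 56 - 14·7 + 7^2 = $7.
Since P = $152 ≥ min AVC = $7, price covers variable cost and the firm should produce.
Set P = MC: 152 = 56 - 28Q + 3Q^2 → -96 - 28Q + 3Q^2 = 0. The roots are Q = -8/3 and Q = 12; the profit-maximizing output is on the rising part of MC, so Q* = 12.
Check: AVC at Q = 12 is $32 ≤ P, so revenue covers variable cost.
Profit = P·Q − TC = 152·12 − 695 = $1129.

Produce at Q = 12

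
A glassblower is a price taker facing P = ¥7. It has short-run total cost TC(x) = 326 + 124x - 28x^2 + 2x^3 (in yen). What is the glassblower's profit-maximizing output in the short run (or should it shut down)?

Variable cost is VC = 124x - 28x^2 + 2x^3, so AVC = VC/x = 124 - 28x + 2x^2 and MC = dTC/dx = 124 - 56x + 6x^2.
The AVC parabola has its vertex at x = 28/4 = 7, where AVC = 124 - 28·7 + 2·7^2 = ¥26.
Since P = ¥7 < min AVC = ¥26, price fails to cover variable cost at any output.
Shutting down limits the loss to fixed cost, ¥326.

Shut down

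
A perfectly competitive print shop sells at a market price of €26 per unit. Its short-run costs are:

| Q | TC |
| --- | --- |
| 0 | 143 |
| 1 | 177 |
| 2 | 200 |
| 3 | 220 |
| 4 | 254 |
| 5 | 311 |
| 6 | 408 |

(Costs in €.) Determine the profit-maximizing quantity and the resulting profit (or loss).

Compute π = P·Q − TC at each output: Q=0: -143; Q=1: -151; Q=2: -148; Q=3: -142; Q=4: -150; Q=5: -181; Q=6: -252.
Profit is maximized at Q = 3. AVC there is 77/3 = €25.67 ≤ P, so producing beats shutting down (which would give -€143).

Q = 3; profit = -€142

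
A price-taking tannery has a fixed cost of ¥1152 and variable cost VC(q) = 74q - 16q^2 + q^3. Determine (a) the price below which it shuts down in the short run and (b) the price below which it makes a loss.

Shutdown price = min AVC. AVC = 74 - 16q + q^2, with vertex at q = 8 and minimum ¥10.
ATC = 1152/q + 74 - 16q + q^2. Setting dATC/dq = −1152/q^2 − 16 + 2q = 0 gives q = 12 (since 2·12^3 − 16·12^2 = 1152).
min ATC = 1152/12 + 74 − 16·12 + 12^2 = ¥122. That is the break-even price.
For ¥10 ≤ P < ¥122 the firm produces at a loss; below ¥10 it shuts down.

Shutdown price = ¥10; break-even price = ¥122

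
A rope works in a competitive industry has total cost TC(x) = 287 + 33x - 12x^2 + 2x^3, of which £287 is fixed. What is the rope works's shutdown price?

Short-run supply begins at min AVC. From VC = 33x - 12x^2 + 2x^3, AVC = 33 - 12x + 2x^2.
dAVC/dx = -12 + 4x = 0 gives x = 3. min AVC = 33 - 12·3 + 2·3^2 = 15.
So the shutdown price is £15.

£15 per unit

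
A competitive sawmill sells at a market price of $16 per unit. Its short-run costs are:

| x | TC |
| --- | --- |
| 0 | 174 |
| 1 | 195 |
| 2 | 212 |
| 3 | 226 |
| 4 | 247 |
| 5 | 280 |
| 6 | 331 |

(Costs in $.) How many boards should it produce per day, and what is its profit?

x = 0 (shut down); profit = -$174

Profit at each row (π = 16x − TC): x=0: -174; x=1: -179; x=2: -180; x=3: -178; x=4: -183; x=5: -200; x=6: -235.
Profit is highest at x = 0. Equivalently, the lowest AVC in the table is 52/3 ≈ $17.33 at x = 3, and P = $16 falls below it — price never covers variable cost, so the firm shuts down and loses only its fixed cost.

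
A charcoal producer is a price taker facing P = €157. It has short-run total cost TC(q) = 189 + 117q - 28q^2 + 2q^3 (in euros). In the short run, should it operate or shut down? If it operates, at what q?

Variable cost is VC = 117q - 28q^2 + 2q^3, so AVC = VC/q = 117 - 28q + 2q^2 and MC = dTC/dq = 117 - 56q + 6q^2.
The AVC parabola has its vertex at q = 28/4 = 7, where AVC = 117 - 28·7 + 2·7^2 = €19.
Because €157 ≥ €19, revenue can cover variable cost; the firm operates.
Solving P = MC: -40 - 56q + 6q^2 = 0 ⇒ q = -2/3 or 10. On the upward-sloping branch, q* = 10.
Check: AVC at q = 10 is €37 ≤ P, so revenue covers variable cost.
Profit = P·q − TC = 157·10 − 559 = €1011.

Produce at q = 10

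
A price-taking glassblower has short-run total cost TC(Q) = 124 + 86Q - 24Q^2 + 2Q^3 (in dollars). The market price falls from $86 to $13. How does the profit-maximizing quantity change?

Output falls from 8 to 0 (the firm shuts down)

AVC = 86 - 24Q + 2Q^2, minimized at Q = 6 where min AVC = $14. MC = 86 - 48Q + 6Q^2.
With P = $86 above the shutdown price, P = MC gives Q = 8.
At P = $13 < min AVC = $14, price no longer covers variable cost at any output, so the firm shuts down: Q = 0.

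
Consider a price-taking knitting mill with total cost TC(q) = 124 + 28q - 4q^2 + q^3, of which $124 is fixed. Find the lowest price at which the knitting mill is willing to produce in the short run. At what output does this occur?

$24 per unit, at q = 2

Short-run supply begins at min AVC. From VC = 28q - 4q^2 + q^3, AVC = 28 - 4q + q^2.
dAVC/dq = -4 + 2q = 0 gives q = 2. min AVC = 28 - 4·2 + 2^2 = 24.
So the shutdown price is $24.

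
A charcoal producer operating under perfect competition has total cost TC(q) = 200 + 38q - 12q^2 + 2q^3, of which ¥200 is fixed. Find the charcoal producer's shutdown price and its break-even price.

Shutdown price = ¥20; break-even price = ¥68

AVC = 38 - 12q + 2q^2; minimized at q = 3, giving min AVC = ¥20. That is the shutdown price.
ATC = 200/q + 38 - 12q + 2q^2. Setting dATC/dq = −200/q^2 − 12 + 4q = 0 gives q = 5 (since 4·5^3 − 12·5^2 = 200).
min ATC = 200/5 + 38 − 12·5 + 2·5^2 = ¥68. That is the break-even price.
Between these two prices the firm operates at a loss; above ¥68 it earns a profit.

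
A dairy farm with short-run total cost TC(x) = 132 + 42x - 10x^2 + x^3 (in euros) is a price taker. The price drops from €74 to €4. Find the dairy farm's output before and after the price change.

MC = 42 - 20x + 3x^2; the shutdown threshold is min AVC = €17 (at x = 5).
At P = €74 ≥ min AVC, set P = MC on the rising branch: x = 8.
At P = €4 < min AVC = €17, price no longer covers variable cost at any output, so the firm shuts down: x = 0.

Output falls from 8 to 0 (the firm shuts down)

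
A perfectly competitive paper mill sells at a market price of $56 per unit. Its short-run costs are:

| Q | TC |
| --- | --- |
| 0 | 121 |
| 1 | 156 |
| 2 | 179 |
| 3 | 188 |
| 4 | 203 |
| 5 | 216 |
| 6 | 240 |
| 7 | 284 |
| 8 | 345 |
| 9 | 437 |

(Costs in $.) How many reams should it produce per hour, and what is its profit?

Q = 7; profit = $108

Profit at each row (π = 56Q − TC): Q=0: -121; Q=1: -100; Q=2: -67; Q=3: -20; Q=4: 21; Q=5: 64; Q=6: 96; Q=7: 108; Q=8: 103; Q=9: 67.
Profit is maximized at Q = 7. AVC there is 163/7 = $23.29 ≤ P, so producing beats shutting down (which would give -$121).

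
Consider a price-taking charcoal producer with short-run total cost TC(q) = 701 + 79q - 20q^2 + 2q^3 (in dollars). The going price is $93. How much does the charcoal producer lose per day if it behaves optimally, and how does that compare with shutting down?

AVC = 79 - 20q + 2q^2 has its minimum $29 at q = 5; price $93 clears that bar, so the firm operates.
MC = 79 - 40q + 6q^2. Setting P = MC and taking the root on the rising branch gives q* = 7.
TR = 93·7 = 651. TC = 701 + 259 = 960. Profit = 651 − 960 = -$309.
By producing, the firm covers all variable cost plus $392 of fixed cost; shutting down would lose the full $701.

Profit = -$309 at q = 7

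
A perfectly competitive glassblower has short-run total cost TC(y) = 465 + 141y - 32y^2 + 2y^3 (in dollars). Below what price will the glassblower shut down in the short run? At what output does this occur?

$13 per unit, at y = 8

Short-run supply begins at min AVC. From VC = 141y - 32y^2 + 2y^3, AVC = 141 - 32y + 2y^2.
dAVC/dy = -32 + 4y = 0 gives y = 8. min AVC = 141 - 32·8 + 2·8^2 = 13.
So the shutdown price is $13.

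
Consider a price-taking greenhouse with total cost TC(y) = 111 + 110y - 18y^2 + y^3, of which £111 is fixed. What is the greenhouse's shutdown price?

£29 per unit

Short-run supply begins at min AVC. From VC = 110y - 18y^2 + y^3, AVC = 110 - 18y + y^2.
At the minimum of AVC, MC = AVC. MC = 110 - 36y + 3y^2; setting MC = AVC gives 2y^2 - 18y = 0, so y = 9. min AVC = 29.
So the shutdown price is £29.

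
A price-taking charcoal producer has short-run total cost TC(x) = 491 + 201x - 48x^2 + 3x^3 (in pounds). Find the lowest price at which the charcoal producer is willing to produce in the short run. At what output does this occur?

£9 per unit, at x = 8

Short-run supply begins at min AVC. From VC = 201x - 48x^2 + 3x^3, AVC = 201 - 48x + 3x^2.
dAVC/dx = -48 + 6x = 0 gives x = 8. min AVC = 201 - 48·8 + 3·8^2 = 9.
For P < £9 the firm produces nothing.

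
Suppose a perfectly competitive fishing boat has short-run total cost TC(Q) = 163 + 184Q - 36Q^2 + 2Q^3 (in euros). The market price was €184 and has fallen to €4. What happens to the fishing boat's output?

Output falls from 12 to 0 (the firm shuts down)

AVC = 184 - 36Q + 2Q^2, minimized at Q = 9 where min AVC = €22. MC = 184 - 72Q + 6Q^2.
At P = €184 ≥ min AVC, set P = MC on the rising branch: Q = 12.
At P = €4 < min AVC = €22, price no longer covers variable cost at any output, so the firm shuts down: Q = 0.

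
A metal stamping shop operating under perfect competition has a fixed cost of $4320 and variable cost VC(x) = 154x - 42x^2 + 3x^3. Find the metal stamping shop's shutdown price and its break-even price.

Shutdown price = $7; break-even price = $442

AVC = 154 - 42x + 3x^2; minimized at x = 7, giving min AVC = $7. That is the shutdown price.
ATC = 4320/x + 154 - 42x + 3x^2. Setting dATC/dx = −4320/x^2 − 42 + 6x = 0 gives x = 12 (since 6·12^3 − 42·12^2 = 4320).
min ATC = 4320/12 + 154 − 42·12 + 3·12^2 = $442. That is the break-even price.
For $7 ≤ P < $442 the firm produces at a loss; below $7 it shuts down.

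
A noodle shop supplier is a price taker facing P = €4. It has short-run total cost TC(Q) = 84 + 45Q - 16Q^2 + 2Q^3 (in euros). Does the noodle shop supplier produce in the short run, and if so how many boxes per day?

Shut down

Variable cost is VC = 45Q - 16Q^2 + 2Q^3, so AVC = VC/Q = 45 - 16Q + 2Q^2 and MC = dTC/dQ = 45 - 32Q + 6Q^2.
The AVC parabola has its vertex at Q = 16/4 = 4, where AVC = 45 - 16·4 + 2·4^2 = €13.
P = €4 lies below min AVC = €13; no output level covers variable cost.
The firm minimizes its loss by shutting down and losing only its fixed cost of €84.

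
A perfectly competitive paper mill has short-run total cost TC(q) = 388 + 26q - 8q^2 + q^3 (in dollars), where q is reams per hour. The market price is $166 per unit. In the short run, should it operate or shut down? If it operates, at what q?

Strip out fixed cost: VC = 26q - 8q^2 + q^3. Then AVC = 26 - 8q + q^2 and MC = 26 - 16q + 3q^2.
AVC hits its minimum where MC = AVC, at q = 4, giving min AVC = 26 - 8·4 + 4^2 = $10.
Since P = $166 ≥ min AVC = $10, price covers variable cost and the firm should produce.
Solving P = MC: -140 - 16q + 3q^2 = 0 ⇒ q = -14/3 or 10. On the upward-sloping branch, q* = 10.
Check: AVC at q = 10 is $46 ≤ P, so revenue covers variable cost.
Profit = P·q − TC = 166·10 − 848 = $812.

Produce at q = 10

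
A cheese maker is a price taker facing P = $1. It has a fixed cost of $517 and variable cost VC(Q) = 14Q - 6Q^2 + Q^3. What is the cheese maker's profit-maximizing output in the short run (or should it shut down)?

Shut down

Variable cost is VC = 14Q - 6Q^2 + Q^3, so AVC = VC/Q = 14 - 6Q + Q^2 and MC = dTC/dQ = 14 - 12Q + 3Q^2.
AVC hits its minimum where MC = AVC, at Q = 3, giving min AVC = 14 - 6·3 + 3^2 = $5.
P = $1 lies below min AVC = $5; no output level covers variable cost.
Best response: produce nothing and absorb the $517 fixed cost.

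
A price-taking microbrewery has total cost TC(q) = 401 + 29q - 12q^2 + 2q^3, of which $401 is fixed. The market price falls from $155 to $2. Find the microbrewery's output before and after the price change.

AVC = 29 - 12q + 2q^2, minimized at q = 3 where min AVC = $11. MC = 29 - 24q + 6q^2.
At P = $155 ≥ min AVC, set P = MC on the rising branch: q = 7.
At P = $2 < min AVC = $11, price no longer covers variable cost at any output, so the firm shuts down: q = 0.

Output falls from 7 to 0 (the firm shuts down)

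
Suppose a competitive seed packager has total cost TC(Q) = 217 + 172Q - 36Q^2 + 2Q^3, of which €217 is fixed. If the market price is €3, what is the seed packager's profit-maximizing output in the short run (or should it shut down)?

Strip out fixed cost: VC = 172Q - 36Q^2 + 2Q^3. Then AVC = 172 - 36Q + 2Q^2 and MC = 172 - 72Q + 6Q^2.
The AVC parabola has its vertex at Q = 36/4 = 9, where AVC = 172 - 36·9 + 2·9^2 = €10.
With P < min AVC (€3 < €10), every unit sold adds to the loss.
Shutting down limits the loss to fixed cost, €217.

Shut down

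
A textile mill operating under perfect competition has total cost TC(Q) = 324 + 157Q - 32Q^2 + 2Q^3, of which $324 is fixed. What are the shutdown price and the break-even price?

AVC = 157 - 32Q + 2Q^2; minimized at Q = 8, giving min AVC = $29. That is the shutdown price.
ATC = 324/Q + 157 - 32Q + 2Q^2. Setting dATC/dQ = −324/Q^2 − 32 + 4Q = 0 gives Q = 9 (since 4·9^3 − 32·9^2 = 324).
min ATC = 324/9 + 157 − 32·9 + 2·9^2 = $67. That is the break-even price.
Between these two prices the firm operates at a loss; above $67 it earns a profit.

Shutdown price = $29; break-even price = $67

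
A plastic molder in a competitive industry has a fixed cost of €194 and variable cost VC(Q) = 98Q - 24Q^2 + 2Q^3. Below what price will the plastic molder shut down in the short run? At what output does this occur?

€26 per unit, at Q = 6

The shutdown price is the minimum of AVC. VC = 98Q - 24Q^2 + 2Q^3, so AVC = 98 - 24Q + 2Q^2.
At the minimum of AVC, MC = AVC. MC = 98 - 48Q + 6Q^2; setting MC = AVC gives 4Q^2 - 24Q = 0, so Q = 6. min AVC = 26.
So the shutdown price is €26.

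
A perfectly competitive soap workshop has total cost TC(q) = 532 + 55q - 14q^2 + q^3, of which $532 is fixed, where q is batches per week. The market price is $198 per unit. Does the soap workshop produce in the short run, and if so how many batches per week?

Produce at q = 13

Variable cost is VC = 55q - 14q^2 + q^3, so AVC = VC/q = 55 - 14q + q^2 and MC = dTC/dq = 55 - 28q + 3q^2.
The AVC parabola has its vertex at q = 14/2 = 7, where AVC = 55 - 14·7 + 7^2 = $6.
P = $198 exceeds min AVC = $6, so the firm stays open.
Solving P = MC: -143 - 28q + 3q^2 = 0 ⇒ q = -11/3 or 13. On the upward-sloping branch, q* = 13.
Check: AVC at q = 13 is $42 ≤ P, so revenue covers variable cost.
Profit = P·q − TC = 198·13 − 1078 = $1496.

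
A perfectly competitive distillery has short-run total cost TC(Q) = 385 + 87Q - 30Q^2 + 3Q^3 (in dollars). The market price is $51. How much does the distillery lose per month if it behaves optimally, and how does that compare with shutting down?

Profit = -$169 at Q = 6

AVC = 87 - 30Q + 3Q^2; min AVC = $12 at Q = 5. Since P = $51 ≥ min AVC, the firm produces.
MC = 87 - 60Q + 9Q^2. Setting P = MC and taking the root on the rising branch gives Q* = 6.
TR = 51·6 = 306. TC = 385 + 90 = 475. Profit = 306 − 475 = -$169.
By producing, the firm covers all variable cost plus $216 of fixed cost; shutting down would lose the full $385.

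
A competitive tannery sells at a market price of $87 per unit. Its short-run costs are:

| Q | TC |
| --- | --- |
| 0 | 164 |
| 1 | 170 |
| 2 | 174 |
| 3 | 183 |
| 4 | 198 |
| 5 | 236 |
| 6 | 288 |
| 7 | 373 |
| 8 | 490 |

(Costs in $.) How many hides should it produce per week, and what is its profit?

Compute π = P·Q − TC at each output: Q=0: -164; Q=1: -83; Q=2: 0; Q=3: 78; Q=4: 150; Q=5: 199; Q=6: 234; Q=7: 236; Q=8: 206.
Profit is maximized at Q = 7. AVC there is 209/7 = $29.86 ≤ P, so producing beats shutting down (which would give -$164).

Q = 7; profit = $236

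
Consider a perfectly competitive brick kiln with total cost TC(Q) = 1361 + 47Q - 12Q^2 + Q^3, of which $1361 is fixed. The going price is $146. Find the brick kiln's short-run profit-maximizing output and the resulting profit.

AVC = 47 - 12Q + Q^2 has its minimum $11 at Q = 6; price $146 clears that bar, so the firm operates.
MC = 47 - 24Q + 3Q^2. Setting P = MC and taking the root on the rising branch gives Q* = 11.
TR = 146·11 = 1606. TC = 1361 + 396 = 1757. Profit = 1606 − 1757 = -$151.
By producing, the firm covers all variable cost plus $1210 of fixed cost; shutting down would lose the full $1361.

Profit = -$151 at Q = 11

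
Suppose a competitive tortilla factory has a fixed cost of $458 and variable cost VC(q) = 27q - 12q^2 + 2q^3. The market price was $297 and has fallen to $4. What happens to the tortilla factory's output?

MC = 27 - 24q + 6q^2; the shutdown threshold is min AVC = $9 (at q = 3).
At P = $297 ≥ min AVC, set P = MC on the rising branch: q = 9.
At P = $4 < min AVC = $9, price no longer covers variable cost at any output, so the firm shuts down: q = 0.

Output falls from 9 to 0 (the firm shuts down)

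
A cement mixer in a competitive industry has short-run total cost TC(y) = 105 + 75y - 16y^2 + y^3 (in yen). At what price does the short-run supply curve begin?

¥11 per unit

The firm shuts down when price falls below the minimum of average variable cost. AVC = VC/y = 75 - 16y + y^2.
At the minimum of AVC, MC = AVC. MC = 75 - 32y + 3y^2; setting MC = AVC gives 2y^2 - 16y = 0, so y = 8. min AVC = 11.
So the shutdown price is ¥11.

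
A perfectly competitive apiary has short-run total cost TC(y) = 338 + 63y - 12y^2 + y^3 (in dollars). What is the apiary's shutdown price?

$27 per unit

The firm shuts down when price falls below the minimum of average variable cost. AVC = VC/y = 63 - 12y + y^2.
dAVC/dy = -12 + 2y = 0 gives y = 6. min AVC = 63 - 12·6 + 6^2 = 27.
For P < $27 the firm produces nothing.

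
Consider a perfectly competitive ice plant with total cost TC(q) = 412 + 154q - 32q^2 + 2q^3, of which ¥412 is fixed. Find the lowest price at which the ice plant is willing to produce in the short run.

Short-run supply begins at min AVC. From VC = 154q - 32q^2 + 2q^3, AVC = 154 - 32q + 2q^2.
At the minimum of AVC, MC = AVC. MC = 154 - 64q + 6q^2; setting MC = AVC gives 4q^2 - 32q = 0, so q = 8. min AVC = 26.
So the shutdown price is ¥26.

¥26 per unit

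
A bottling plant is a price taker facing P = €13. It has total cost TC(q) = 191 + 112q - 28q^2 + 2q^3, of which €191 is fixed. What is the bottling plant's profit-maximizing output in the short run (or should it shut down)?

Variable cost is VC = 112q - 28q^2 + 2q^3, so AVC = VC/q = 112 - 28q + 2q^2 and MC = dTC/dq = 112 - 56q + 6q^2.
AVC hits its minimum where MC = AVC, at q = 7, giving min AVC = 112 - 28·7 + 2·7^2 = €14.
P = €13 lies below min AVC = €14; no output level covers variable cost.
Best response: produce nothing and absorb the €191 fixed cost.

Shut down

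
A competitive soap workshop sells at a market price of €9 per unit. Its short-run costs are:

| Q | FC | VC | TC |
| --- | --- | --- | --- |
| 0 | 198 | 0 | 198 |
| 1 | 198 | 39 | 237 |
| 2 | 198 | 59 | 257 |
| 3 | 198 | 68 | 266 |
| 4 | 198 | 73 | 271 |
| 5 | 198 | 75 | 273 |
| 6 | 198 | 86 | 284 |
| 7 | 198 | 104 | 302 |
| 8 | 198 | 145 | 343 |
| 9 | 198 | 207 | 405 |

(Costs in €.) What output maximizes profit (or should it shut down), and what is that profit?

Profit at each row (π = 9Q − TC): Q=0: -198; Q=1: -228; Q=2: -239; Q=3: -239; Q=4: -235; Q=5: -228; Q=6: -230; Q=7: -239; Q=8: -271; Q=9: -324.
Profit is highest at Q = 0. Equivalently, the lowest AVC in the table is 86/6 ≈ €14.33 at Q = 6, and P = €9 falls below it — price never covers variable cost, so the firm shuts down and loses only its fixed cost.

Q = 0 (shut down); profit = -€198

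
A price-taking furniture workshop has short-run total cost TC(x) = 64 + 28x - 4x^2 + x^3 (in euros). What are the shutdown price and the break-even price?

Shutdown price = €24; break-even price = €44

Shutdown price = min AVC. AVC = 28 - 4x + x^2, with vertex at x = 2 and minimum €24.
ATC = 64/x + 28 - 4x + x^2. Setting dATC/dx = −64/x^2 − 4 + 2x = 0 gives x = 4 (since 2·4^3 − 4·4^2 = 64).
min ATC = 64/4 + 28 − 4·4 + 4^2 = €44. That is the break-even price.
For €24 ≤ P < €44 the firm produces at a loss; below €24 it shuts down.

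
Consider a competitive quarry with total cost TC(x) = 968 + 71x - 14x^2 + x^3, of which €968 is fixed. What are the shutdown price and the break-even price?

AVC = 71 - 14x + x^2; minimized at x = 7, giving min AVC = €22. That is the shutdown price.
ATC = 968/x + 71 - 14x + x^2. Setting dATC/dx = −968/x^2 − 14 + 2x = 0 gives x = 11 (since 2·11^3 − 14·11^2 = 968).
min ATC = 968/11 + 71 − 14·11 + 11^2 = €126. That is the break-even price.
Between these two prices the firm operates at a loss; above €126 it earns a profit.

Shutdown price = €22; break-even price = €126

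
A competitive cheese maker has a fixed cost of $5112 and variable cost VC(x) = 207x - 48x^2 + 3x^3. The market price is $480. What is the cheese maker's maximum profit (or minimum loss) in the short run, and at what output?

AVC = 207 - 48x + 3x^2 has its minimum $15 at x = 8; price $480 clears that bar, so the firm operates.
MC = 207 - 96x + 9x^2. Setting P = MC and taking the root on the rising branch gives x* = 13.
TR = 480·13 = 6240. TC = 5112 + 1170 = 6282. Profit = 6240 − 6282 = -$42.
By producing, the firm covers all variable cost plus $5070 of fixed cost; shutting down would lose the full $5112.

Profit = -$42 at x = 13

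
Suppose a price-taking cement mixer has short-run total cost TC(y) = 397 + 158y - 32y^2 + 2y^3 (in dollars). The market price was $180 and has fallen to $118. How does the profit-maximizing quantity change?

AVC = 158 - 32y + 2y^2, minimized at y = 8 where min AVC = $30. MC = 158 - 64y + 6y^2.
With P = $180 above the shutdown price, P = MC gives y = 11.
At P = $118 ≥ min AVC, set P = MC: y = 10. The firm stays open but cuts output.

Output falls from 11 to 10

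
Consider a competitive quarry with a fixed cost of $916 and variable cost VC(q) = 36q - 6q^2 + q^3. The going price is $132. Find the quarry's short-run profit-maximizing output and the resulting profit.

Profit = -$276 at q = 8

AVC = 36 - 6q + q^2; min AVC = $27 at q = 3. Since P = $132 ≥ min AVC, the firm produces.
With MC = 36 - 12q + 3q^2, P = MC on the upward-sloping part at q* = 8.
TR = 132·8 = 1056. TC = 916 + 416 = 1332. Profit = 1056 − 1332 = -$276.
By producing, the firm covers all variable cost plus $640 of fixed cost; shutting down would lose the full $916.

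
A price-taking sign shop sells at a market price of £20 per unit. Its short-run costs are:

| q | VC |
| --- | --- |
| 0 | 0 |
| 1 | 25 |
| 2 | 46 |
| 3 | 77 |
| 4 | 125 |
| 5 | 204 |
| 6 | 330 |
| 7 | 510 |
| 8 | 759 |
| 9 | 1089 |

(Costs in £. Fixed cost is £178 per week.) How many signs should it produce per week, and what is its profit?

q = 0 (shut down); profit = -£178

Compute π = P·q − TC at each output: q=0: -178; q=1: -183; q=2: -184; q=3: -195; q=4: -223; q=5: -282; q=6: -388; q=7: -548; q=8: -777; q=9: -1087.
Profit is highest at q = 0. Equivalently, the lowest AVC in the table is 46/2 ≈ £23 at q = 2, and P = £20 falls below it — price never covers variable cost, so the firm shuts down and loses only its fixed cost.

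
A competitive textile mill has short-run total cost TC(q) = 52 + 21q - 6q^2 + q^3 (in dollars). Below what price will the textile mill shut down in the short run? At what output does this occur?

Short-run supply begins at min AVC. From VC = 21q - 6q^2 + q^3, AVC = 21 - 6q + q^2.
dAVC/dq = -6 + 2q = 0 gives q = 3. min AVC = 21 - 6·3 + 3^2 = 12.
For P < $12 the firm produces nothing.

$12 per unit, at q = 3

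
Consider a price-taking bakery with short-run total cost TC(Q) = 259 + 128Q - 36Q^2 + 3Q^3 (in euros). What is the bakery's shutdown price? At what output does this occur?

Short-run supply begins at min AVC. From VC = 128Q - 36Q^2 + 3Q^3, AVC = 128 - 36Q + 3Q^2.
At the minimum of AVC, MC = AVC. MC = 128 - 72Q + 9Q^2; setting MC = AVC gives 6Q^2 - 36Q = 0, so Q = 6. min AVC = 20.
For P < €20 the firm produces nothing.

€20 per unit, at Q = 6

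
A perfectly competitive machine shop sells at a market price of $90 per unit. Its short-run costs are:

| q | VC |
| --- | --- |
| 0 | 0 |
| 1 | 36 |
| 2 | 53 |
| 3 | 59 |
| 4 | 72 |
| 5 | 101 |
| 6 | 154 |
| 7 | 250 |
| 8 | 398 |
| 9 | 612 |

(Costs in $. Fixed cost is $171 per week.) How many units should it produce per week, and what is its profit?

Profit at each row (π = 90q − TC): q=0: -171; q=1: -117; q=2: -44; q=3: 40; q=4: 117; q=5: 178; q=6: 215; q=7: 209; q=8: 151; q=9: 27.
Profit is maximized at q = 6. AVC there is 154/6 = $25.67 ≤ P, so producing beats shutting down (which would give -$171).

q = 6; profit = $215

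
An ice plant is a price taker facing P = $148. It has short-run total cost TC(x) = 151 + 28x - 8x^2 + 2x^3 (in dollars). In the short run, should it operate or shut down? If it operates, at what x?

Strip out fixed cost: VC = 28x - 8x^2 + 2x^3. Then AVC = 28 - 8x + 2x^2 and MC = 28 - 16x + 6x^2.
AVC is minimized where dAVC/dx = -8 + 4x = 0, at x = 2; min AVC = 28 - 8·2 + 2·2^2 = $20.
P = $148 exceeds min AVC = $20, so the firm stays open.
Solving P = MC: -120 - 16x + 6x^2 = 0 ⇒ x = -10/3 or 6. On the upward-sloping branch, x* = 6.
Check: AVC at x = 6 is $52 ≤ P, so revenue covers variable cost.
Profit = P·x − TC = 148·6 − 463 = $425.

Produce at x = 6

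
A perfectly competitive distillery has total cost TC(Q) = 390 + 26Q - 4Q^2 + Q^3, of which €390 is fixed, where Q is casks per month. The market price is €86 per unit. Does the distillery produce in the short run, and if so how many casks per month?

Produce at Q = 6

Strip out fixed cost: VC = 26Q - 4Q^2 + Q^3. Then AVC = 26 - 4Q + Q^2 and MC = 26 - 8Q + 3Q^2.
The AVC parabola has its vertex at Q = 4/2 = 2, where AVC = 26 - 4·2 + 2^2 = €22.
Because €86 ≥ €22, revenue can cover variable cost; the firm operates.
Set P = MC: 86 = 26 - 8Q + 3Q^2 → -60 - 8Q + 3Q^2 = 0. The roots are Q = -10/3 and Q = 6; the profit-maximizing output is on the rising part of MC, so Q* = 6.
Check: AVC at Q = 6 is €38 ≤ P, so revenue covers variable cost.
Profit = P·Q − TC = 86·6 − 618 = -€102, a loss, but smaller than the €390 fixed cost the firm would lose by shutting down.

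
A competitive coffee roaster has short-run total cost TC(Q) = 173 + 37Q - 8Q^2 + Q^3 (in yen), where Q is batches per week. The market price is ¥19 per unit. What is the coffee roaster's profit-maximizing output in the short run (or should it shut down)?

Shut down

From TC, MC = TC'(Q) = 37 - 16Q + 3Q^2 and AVC = VC/Q = 37 - 8Q + Q^2.
AVC is minimized where dAVC/dQ = -8 + 2Q = 0, at Q = 4; min AVC = 37 - 8·4 + 4^2 = ¥21.
Since P = ¥19 < min AVC = ¥21, price fails to cover variable cost at any output.
Shutting down limits the loss to fixed cost, ¥173.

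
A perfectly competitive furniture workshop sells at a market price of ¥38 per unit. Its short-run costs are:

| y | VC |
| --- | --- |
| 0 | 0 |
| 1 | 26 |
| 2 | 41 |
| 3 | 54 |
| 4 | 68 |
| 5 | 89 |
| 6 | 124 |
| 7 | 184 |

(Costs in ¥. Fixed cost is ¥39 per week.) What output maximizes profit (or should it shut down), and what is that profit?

y = 6; profit = ¥65

Tabulate TR − TC: y=0: -39; y=1: -27; y=2: -4; y=3: 21; y=4: 45; y=5: 62; y=6: 65; y=7: 43.
Profit is maximized at y = 6. AVC there is 124/6 = ¥20.67 ≤ P, so producing beats shutting down (which would give -¥39).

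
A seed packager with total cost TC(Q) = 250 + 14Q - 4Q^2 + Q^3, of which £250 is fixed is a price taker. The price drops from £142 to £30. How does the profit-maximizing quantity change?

Output falls from 8 to 4

AVC = 14 - 4Q + Q^2, minimized at Q = 2 where min AVC = £10. MC = 14 - 8Q + 3Q^2.
At P = £142 ≥ min AVC, set P = MC on the rising branch: Q = 8.
At P = £30 ≥ min AVC, set P = MC: Q = 4. The firm stays open but cuts output.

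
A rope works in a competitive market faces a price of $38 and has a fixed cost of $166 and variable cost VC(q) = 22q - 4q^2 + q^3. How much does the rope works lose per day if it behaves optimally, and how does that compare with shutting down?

Profit = -$102 at q = 4

AVC = 22 - 4q + q^2 has its minimum $18 at q = 2; price $38 clears that bar, so the firm operates.
MC = 22 - 8q + 3q^2. Setting P = MC and taking the root on the rising branch gives q* = 4.
TR = 38·4 = 152. TC = 166 + 88 = 254. Profit = 152 − 254 = -$102.
By producing, the firm covers all variable cost plus $64 of fixed cost; shutting down would lose the full $166.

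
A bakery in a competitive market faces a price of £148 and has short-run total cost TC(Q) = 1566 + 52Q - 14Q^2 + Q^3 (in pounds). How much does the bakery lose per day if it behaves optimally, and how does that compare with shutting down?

Profit = -£126 at Q = 12

AVC = 52 - 14Q + Q^2 has its minimum £3 at Q = 7; price £148 clears that bar, so the firm operates.
MC = 52 - 28Q + 3Q^2. Setting P = MC and taking the root on the rising branch gives Q* = 12.
TR = 148·12 = 1776. TC = 1566 + 336 = 1902. Profit = 1776 − 1902 = -£126.
That loss of £126 beats the £1566 the firm would lose by shutting down; producing recovers £1440 of fixed cost.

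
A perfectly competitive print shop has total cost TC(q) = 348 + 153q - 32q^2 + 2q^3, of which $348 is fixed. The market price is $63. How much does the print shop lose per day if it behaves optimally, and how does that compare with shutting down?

AVC = 153 - 32q + 2q^2; min AVC = $25 at q = 8. Since P = $63 ≥ min AVC, the firm produces.
MC = 153 - 64q + 6q^2. Setting P = MC and taking the root on the rising branch gives q* = 9.
TR = 63·9 = 567. TC = 348 + 243 = 591. Profit = 567 − 591 = -$24.
That loss of $24 beats the $348 the firm would lose by shutting down; producing recovers $324 of fixed cost.

Profit = -$24 at q = 9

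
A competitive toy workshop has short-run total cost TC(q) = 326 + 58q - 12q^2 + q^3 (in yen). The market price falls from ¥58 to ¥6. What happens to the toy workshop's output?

Output falls from 8 to 0 (the firm shuts down)

AVC = 58 - 12q + q^2, minimized at q = 6 where min AVC = ¥22. MC = 58 - 24q + 3q^2.
At P = ¥58 ≥ min AVC, set P = MC on the rising branch: q = 8.
At P = ¥6 < min AVC = ¥22, price no longer covers variable cost at any output, so the firm shuts down: q = 0.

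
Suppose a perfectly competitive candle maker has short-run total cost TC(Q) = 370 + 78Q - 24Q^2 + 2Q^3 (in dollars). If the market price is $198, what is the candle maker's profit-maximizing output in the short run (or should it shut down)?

Produce at Q = 10

From TC, MC = TC'(Q) = 78 - 48Q + 6Q^2 and AVC = VC/Q = 78 - 24Q + 2Q^2.
AVC hits its minimum where MC = AVC, at Q = 6, giving min AVC = 78 - 24·6 + 2·6^2 = $6.
P = $198 exceeds min AVC = $6, so the firm stays open.
Solving P = MC: -120 - 48Q + 6Q^2 = 0 ⇒ Q = -2 or 10. On the upward-sloping branch, Q* = 10.
Check: AVC at Q = 10 is $38 ≤ P, so revenue covers variable cost.
Profit = P·Q − TC = 198·10 − 750 = $1230.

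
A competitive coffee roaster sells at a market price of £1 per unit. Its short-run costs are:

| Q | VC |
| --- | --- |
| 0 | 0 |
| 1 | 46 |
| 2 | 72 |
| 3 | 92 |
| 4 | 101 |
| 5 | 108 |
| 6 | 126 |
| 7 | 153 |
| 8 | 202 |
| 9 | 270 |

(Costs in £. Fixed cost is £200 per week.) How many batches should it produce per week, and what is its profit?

Q = 0 (shut down); profit = -£200

Compute π = P·Q − TC at each output: Q=0: -200; Q=1: -245; Q=2: -270; Q=3: -289; Q=4: -297; Q=5: -303; Q=6: -320; Q=7: -346; Q=8: -394; Q=9: -461.
Profit is highest at Q = 0. Equivalently, the lowest AVC in the table is 126/6 ≈ £21 at Q = 6, and P = £1 falls below it — price never covers variable cost, so the firm shuts down and loses only its fixed cost.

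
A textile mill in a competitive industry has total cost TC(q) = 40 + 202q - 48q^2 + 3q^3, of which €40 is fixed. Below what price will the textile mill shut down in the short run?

€10 per unit

Short-run supply begins at min AVC. From VC = 202q - 48q^2 + 3q^3, AVC = 202 - 48q + 3q^2.
dAVC/dq = -48 + 6q = 0 gives q = 8. min AVC = 202 - 48·8 + 3·8^2 = 10.
So the shutdown price is €10.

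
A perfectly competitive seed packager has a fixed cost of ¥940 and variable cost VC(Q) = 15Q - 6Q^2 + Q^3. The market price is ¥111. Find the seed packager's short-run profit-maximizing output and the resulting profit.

AVC = 15 - 6Q + Q^2 has its minimum ¥6 at Q = 3; price ¥111 clears that bar, so the firm operates.
With MC = 15 - 12Q + 3Q^2, P = MC on the upward-sloping part at Q* = 8.
TR = 111·8 = 888. TC = 940 + 248 = 1188. Profit = 888 − 1188 = -¥300.
Shutting down would mean losing the fixed cost of ¥940, so operating at a loss of ¥300 is better by ¥640.

Profit = -¥300 at Q = 8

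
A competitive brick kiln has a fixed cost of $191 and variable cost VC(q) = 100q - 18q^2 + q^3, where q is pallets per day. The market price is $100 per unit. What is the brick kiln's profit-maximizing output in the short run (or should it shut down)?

Produce at q = 12

Strip out fixed cost: VC = 100q - 18q^2 + q^3. Then AVC = 100 - 18q + q^2 and MC = 100 - 36q + 3q^2.
AVC is minimized where dAVC/dq = -18 + 2q = 0, at q = 9; min AVC = 100 - 18·9 + 9^2 = $19.
Because $100 ≥ $19, revenue can cover variable cost; the firm operates.
P = MC gives -36q + 3q^2 = 0, with roots 0 and 12. Take the larger (rising MC): q* = 12.
Check: AVC at q = 12 is $28 ≤ P, so revenue covers variable cost.
Profit = P·q − TC = 100·12 − 527 = $673.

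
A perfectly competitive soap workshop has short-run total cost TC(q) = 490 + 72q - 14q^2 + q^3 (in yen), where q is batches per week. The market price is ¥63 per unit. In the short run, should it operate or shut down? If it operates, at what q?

Produce at q = 9

Strip out fixed cost: VC = 72q - 14q^2 + q^3. Then AVC = 72 - 14q + q^2 and MC = 72 - 28q + 3q^2.
AVC is minimized where dAVC/dq = -14 + 2q = 0, at q = 7; min AVC = 72 - 14·7 + 7^2 = ¥23.
Because ¥63 ≥ ¥23, revenue can cover variable cost; the firm operates.
Set P = MC: 63 = 72 - 28q + 3q^2 → 9 - 28q + 3q^2 = 0. The roots are q = 1/3 and q = 9; the profit-maximizing output is on the rising part of MC, so q* = 9.
Check: AVC at q = 9 is ¥27 ≤ P, so revenue covers variable cost.
Profit = P·q − TC = 63·9 − 733 = -¥166, a loss, but smaller than the ¥490 fixed cost the firm would lose by shutting down.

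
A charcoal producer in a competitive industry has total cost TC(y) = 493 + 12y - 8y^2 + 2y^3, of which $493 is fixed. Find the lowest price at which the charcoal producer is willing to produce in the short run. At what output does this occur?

The shutdown price is the minimum of AVC. VC = 12y - 8y^2 + 2y^3, so AVC = 12 - 8y + 2y^2.
At the minimum of AVC, MC = AVC. MC = 12 - 16y + 6y^2; setting MC = AVC gives 4y^2 - 8y = 0, so y = 2. min AVC = 4.
For P < $4 the firm produces nothing.

$4 per unit, at y = 2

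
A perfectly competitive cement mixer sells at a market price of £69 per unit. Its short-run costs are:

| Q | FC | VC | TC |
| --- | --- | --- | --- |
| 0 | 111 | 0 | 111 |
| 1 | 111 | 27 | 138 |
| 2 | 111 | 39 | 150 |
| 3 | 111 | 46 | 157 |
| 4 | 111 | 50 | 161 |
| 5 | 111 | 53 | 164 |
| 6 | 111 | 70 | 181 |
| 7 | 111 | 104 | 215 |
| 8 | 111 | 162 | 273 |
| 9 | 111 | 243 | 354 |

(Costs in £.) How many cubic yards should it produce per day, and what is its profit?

Q = 8; profit = £279

Profit at each row (π = 69Q − TC): Q=0: -111; Q=1: -69; Q=2: -12; Q=3: 50; Q=4: 115; Q=5: 181; Q=6: 233; Q=7: 268; Q=8: 279; Q=9: 267.
Profit is maximized at Q = 8. AVC there is 162/8 = £20.25 ≤ P, so producing beats shutting down (which would give -£111).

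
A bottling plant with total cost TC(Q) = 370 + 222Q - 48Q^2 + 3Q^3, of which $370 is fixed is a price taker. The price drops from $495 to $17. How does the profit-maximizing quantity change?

Output falls from 13 to 0 (the firm shuts down)

MC = 222 - 96Q + 9Q^2; the shutdown threshold is min AVC = $30 (at Q = 8).
At P = $495 ≥ min AVC, set P = MC on the rising branch: Q = 13.
At P = $17 < min AVC = $30, price no longer covers variable cost at any output, so the firm shuts down: Q = 0.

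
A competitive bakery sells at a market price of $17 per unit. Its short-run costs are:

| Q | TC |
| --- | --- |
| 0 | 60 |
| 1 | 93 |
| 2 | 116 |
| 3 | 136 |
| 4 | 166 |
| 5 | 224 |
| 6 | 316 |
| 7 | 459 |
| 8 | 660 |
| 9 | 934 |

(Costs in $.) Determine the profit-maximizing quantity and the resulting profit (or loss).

Tabulate TR − TC: Q=0: -60; Q=1: -76; Q=2: -82; Q=3: -85; Q=4: -98; Q=5: -139; Q=6: -214; Q=7: -340; Q=8: -524; Q=9: -781.
Profit is highest at Q = 0. Equivalently, the lowest AVC in the table is 76/3 ≈ $25.33 at Q = 3, and P = $17 falls below it — price never covers variable cost, so the firm shuts down and loses only its fixed cost.

Q = 0 (shut down); profit = -$60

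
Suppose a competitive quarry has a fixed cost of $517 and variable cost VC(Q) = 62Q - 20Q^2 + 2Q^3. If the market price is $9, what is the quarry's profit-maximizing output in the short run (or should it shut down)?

Shut down

Variable cost is VC = 62Q - 20Q^2 + 2Q^3, so AVC = VC/Q = 62 - 20Q + 2Q^2 and MC = dTC/dQ = 62 - 40Q + 6Q^2.
The AVC parabola has its vertex at Q = 20/4 = 5, where AVC = 62 - 20·5 + 2·5^2 = $12.
Since P = $9 < min AVC = $12, price fails to cover variable cost at any output.
The firm minimizes its loss by shutting down and losing only its fixed cost of $517.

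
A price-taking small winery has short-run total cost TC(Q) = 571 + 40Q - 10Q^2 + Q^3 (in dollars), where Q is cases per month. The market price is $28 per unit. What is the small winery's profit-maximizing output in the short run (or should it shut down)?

Variable cost is VC = 40Q - 10Q^2 + Q^3, so AVC = VC/Q = 40 - 10Q + Q^2 and MC = dTC/dQ = 40 - 20Q + 3Q^2.
The AVC parabola has its vertex at Q = 10/2 = 5, where AVC = 40 - 10·5 + 5^2 = $15.
Since P = $28 ≥ min AVC = $15, price covers variable cost and the firm should produce.
Solving P = MC: 12 - 20Q + 3Q^2 = 0 ⇒ Q = 2/3 or 6. On the upward-sloping branch, Q* = 6.
Check: AVC at Q = 6 is $16 ≤ P, so revenue covers variable cost.
Profit = P·Q − TC = 28·6 − 667 = -$499, a loss, but smaller than the $571 fixed cost the firm would lose by shutting down.

Produce at Q = 6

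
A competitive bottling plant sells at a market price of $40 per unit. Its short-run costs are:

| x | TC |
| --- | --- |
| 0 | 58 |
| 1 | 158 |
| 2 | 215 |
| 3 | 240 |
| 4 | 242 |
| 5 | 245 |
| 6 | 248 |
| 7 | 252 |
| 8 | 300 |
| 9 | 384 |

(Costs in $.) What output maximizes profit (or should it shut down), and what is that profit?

x = 7; profit = $28

Tabulate TR − TC: x=0: -58; x=1: -118; x=2: -135; x=3: -120; x=4: -82; x=5: -45; x=6: -8; x=7: 28; x=8: 20; x=9: -24.
Profit is maximized at x = 7. AVC there is 194/7 = $27.71 ≤ P, so producing beats shutting down (which would give -$58).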